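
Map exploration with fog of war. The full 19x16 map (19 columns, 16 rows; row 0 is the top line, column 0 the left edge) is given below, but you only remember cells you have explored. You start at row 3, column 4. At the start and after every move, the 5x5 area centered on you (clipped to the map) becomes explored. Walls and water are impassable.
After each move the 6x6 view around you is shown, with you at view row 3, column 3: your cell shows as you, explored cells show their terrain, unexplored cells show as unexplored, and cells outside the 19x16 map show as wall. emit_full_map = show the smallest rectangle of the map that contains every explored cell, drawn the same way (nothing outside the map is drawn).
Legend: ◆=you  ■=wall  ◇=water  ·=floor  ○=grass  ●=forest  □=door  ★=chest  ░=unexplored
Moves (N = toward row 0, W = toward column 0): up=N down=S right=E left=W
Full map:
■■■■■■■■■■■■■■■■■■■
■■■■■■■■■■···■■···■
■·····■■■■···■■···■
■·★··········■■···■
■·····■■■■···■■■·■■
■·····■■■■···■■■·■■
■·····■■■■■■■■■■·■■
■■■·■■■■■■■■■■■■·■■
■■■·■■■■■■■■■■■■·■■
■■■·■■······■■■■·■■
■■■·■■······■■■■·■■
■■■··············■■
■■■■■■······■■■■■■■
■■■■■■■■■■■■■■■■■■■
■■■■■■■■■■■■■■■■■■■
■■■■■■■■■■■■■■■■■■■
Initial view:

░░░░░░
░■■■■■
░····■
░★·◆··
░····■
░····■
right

░░░░░░
■■■■■■
····■■
★··◆··
····■■
····■■

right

░░░░░░
■■■■■■
···■■■
···◆··
···■■■
···■■■

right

░░░░░░
■■■■■■
··■■■■
···◆··
··■■■■
··■■■■

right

░░░░░░
■■■■■·
·■■■■·
···◆··
·■■■■·
·■■■■·

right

░░░░░░
■■■■··
■■■■··
···◆··
■■■■··
■■■■··

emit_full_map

■■■■■■■■··
····■■■■··
★······◆··
····■■■■··
····■■■■··

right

░░░░░░
■■■···
■■■···
···◆··
■■■···
■■■···

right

░░░░░░
■■···■
■■···■
···◆·■
■■···■
■■···■

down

■■···■
■■···■
·····■
■■·◆·■
■■···■
░■■■■■

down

■■···■
·····■
■■···■
■■·◆·■
░■■■■■
░■■■■■

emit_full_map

■■■■■■■■···■
····■■■■···■
★··········■
····■■■■···■
····■■■■·◆·■
░░░░░░░■■■■■
░░░░░░░■■■■■

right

■···■░
····■■
■···■■
■··◆■■
■■■■■■
■■■■■■

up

■···■░
■···■■
····■■
■··◆■■
■···■■
■■■■■■

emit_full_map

■■■■■■■■···■░
····■■■■···■■
★··········■■
····■■■■··◆■■
····■■■■···■■
░░░░░░░■■■■■■
░░░░░░░■■■■■■


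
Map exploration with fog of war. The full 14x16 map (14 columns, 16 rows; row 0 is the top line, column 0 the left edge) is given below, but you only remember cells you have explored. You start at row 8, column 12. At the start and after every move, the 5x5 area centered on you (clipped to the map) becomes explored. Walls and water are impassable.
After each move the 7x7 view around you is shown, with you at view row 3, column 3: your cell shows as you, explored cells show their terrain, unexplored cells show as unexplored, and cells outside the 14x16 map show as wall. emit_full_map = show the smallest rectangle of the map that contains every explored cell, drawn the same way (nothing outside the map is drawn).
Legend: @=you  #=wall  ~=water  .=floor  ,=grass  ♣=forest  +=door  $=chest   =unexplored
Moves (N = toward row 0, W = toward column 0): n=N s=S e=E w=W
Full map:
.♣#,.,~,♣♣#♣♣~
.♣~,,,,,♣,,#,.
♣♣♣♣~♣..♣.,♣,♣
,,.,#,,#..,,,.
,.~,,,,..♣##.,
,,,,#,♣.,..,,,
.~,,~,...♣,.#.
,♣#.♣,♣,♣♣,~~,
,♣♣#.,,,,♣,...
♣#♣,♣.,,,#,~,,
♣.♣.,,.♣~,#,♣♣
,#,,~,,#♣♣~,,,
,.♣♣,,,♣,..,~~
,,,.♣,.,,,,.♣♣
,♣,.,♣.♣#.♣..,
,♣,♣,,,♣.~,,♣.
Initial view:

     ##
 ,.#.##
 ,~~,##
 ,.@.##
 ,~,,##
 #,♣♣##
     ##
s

 ,.#.##
 ,~~,##
 ,...##
 ,~@,##
 #,♣♣##
 ~,,,##
     ##

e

,.#.###
,~~,###
,...###
,~,@###
#,♣♣###
~,,,###
    ###

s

,~~,###
,...###
,~,,###
#,♣@###
~,,,###
 ,~~###
    ###

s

,...###
,~,,###
#,♣♣###
~,,@###
 ,~~###
 .♣♣###
    ###

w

 ,...##
 ,~,,##
 #,♣♣##
 ~,@,##
 .,~~##
 ,.♣♣##
     ##

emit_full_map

,.#.
,~~,
,...
,~,,
#,♣♣
~,@,
.,~~
,.♣♣

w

  ,...#
 #,~,,#
 ,#,♣♣#
 ♣~@,,#
 ..,~~#
 ,,.♣♣#
      #

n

  ,~~,#
 ♣,...#
 #,~,,#
 ,#@♣♣#
 ♣~,,,#
 ..,~~#
 ,,.♣♣#

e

 ,~~,##
♣,...##
#,~,,##
,#,@♣##
♣~,,,##
..,~~##
,,.♣♣##

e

,~~,###
,...###
,~,,###
#,♣@###
~,,,###
.,~~###
,.♣♣###

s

,...###
,~,,###
#,♣♣###
~,,@###
.,~~###
,.♣♣###
    ###

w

♣,...##
#,~,,##
,#,♣♣##
♣~,@,##
..,~~##
,,.♣♣##
     ##

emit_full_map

 ,.#.
 ,~~,
♣,...
#,~,,
,#,♣♣
♣~,@,
..,~~
,,.♣♣

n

 ,~~,##
♣,...##
#,~,,##
,#,@♣##
♣~,,,##
..,~~##
,,.♣♣##

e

,~~,###
,...###
,~,,###
#,♣@###
~,,,###
.,~~###
,.♣♣###

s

,...###
,~,,###
#,♣♣###
~,,@###
.,~~###
,.♣♣###
    ###


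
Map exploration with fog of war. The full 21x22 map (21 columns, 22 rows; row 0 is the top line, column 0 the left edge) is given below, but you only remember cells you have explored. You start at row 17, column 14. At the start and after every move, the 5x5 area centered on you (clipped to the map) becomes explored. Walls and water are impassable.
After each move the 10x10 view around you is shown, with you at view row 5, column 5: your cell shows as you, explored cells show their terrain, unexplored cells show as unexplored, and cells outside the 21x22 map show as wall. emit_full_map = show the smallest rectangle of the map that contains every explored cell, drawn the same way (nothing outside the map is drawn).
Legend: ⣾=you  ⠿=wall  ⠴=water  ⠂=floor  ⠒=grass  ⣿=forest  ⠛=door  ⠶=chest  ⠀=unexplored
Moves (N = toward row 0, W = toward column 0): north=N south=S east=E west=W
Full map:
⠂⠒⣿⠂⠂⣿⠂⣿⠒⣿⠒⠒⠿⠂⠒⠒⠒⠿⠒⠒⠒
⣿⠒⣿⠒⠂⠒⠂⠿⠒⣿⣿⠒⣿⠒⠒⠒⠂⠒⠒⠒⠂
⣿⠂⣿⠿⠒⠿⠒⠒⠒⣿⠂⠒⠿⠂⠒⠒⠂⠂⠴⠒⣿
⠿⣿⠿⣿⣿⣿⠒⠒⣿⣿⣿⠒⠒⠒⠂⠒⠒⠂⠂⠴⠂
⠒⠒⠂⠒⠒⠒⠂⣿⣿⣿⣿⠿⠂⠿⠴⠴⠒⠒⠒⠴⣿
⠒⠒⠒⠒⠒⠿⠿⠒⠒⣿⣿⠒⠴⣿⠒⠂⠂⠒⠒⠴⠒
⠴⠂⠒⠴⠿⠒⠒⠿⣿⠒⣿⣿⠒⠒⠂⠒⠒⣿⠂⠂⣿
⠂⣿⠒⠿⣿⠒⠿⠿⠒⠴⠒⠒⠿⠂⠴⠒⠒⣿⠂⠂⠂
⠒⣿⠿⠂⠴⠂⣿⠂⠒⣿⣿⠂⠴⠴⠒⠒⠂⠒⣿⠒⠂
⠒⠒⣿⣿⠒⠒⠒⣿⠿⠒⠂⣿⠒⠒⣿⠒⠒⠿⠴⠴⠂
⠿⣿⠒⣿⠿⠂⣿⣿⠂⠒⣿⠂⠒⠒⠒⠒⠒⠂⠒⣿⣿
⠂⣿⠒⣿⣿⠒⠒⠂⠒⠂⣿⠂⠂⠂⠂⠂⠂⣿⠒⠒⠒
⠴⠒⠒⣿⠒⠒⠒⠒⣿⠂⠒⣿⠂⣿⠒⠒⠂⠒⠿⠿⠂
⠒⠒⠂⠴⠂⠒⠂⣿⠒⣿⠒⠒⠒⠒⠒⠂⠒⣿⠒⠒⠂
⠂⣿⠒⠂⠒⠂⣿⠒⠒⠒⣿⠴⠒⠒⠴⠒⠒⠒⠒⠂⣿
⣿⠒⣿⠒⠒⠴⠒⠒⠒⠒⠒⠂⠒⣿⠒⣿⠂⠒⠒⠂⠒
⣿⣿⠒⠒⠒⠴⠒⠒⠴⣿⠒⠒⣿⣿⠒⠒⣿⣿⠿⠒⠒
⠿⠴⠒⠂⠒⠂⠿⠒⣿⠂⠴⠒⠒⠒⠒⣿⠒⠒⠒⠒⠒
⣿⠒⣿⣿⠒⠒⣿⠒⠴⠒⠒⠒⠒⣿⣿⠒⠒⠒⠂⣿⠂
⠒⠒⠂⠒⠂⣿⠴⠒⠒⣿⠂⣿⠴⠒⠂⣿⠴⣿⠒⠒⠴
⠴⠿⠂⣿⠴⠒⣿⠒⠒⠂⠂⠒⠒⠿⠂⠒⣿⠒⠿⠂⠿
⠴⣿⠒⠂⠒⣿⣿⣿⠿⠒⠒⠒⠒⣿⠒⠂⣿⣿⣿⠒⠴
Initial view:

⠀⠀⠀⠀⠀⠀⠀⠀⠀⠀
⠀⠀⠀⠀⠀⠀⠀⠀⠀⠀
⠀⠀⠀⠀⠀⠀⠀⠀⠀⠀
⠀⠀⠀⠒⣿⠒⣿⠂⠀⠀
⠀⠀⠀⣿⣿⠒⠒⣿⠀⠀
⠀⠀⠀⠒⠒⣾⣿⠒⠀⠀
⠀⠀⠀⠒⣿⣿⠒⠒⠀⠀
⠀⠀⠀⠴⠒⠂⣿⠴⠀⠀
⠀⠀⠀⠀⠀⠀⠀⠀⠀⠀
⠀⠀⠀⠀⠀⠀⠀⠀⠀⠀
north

⠀⠀⠀⠀⠀⠀⠀⠀⠀⠀
⠀⠀⠀⠀⠀⠀⠀⠀⠀⠀
⠀⠀⠀⠀⠀⠀⠀⠀⠀⠀
⠀⠀⠀⠒⠒⠴⠒⠒⠀⠀
⠀⠀⠀⠒⣿⠒⣿⠂⠀⠀
⠀⠀⠀⣿⣿⣾⠒⣿⠀⠀
⠀⠀⠀⠒⠒⠒⣿⠒⠀⠀
⠀⠀⠀⠒⣿⣿⠒⠒⠀⠀
⠀⠀⠀⠴⠒⠂⣿⠴⠀⠀
⠀⠀⠀⠀⠀⠀⠀⠀⠀⠀

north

⠀⠀⠀⠀⠀⠀⠀⠀⠀⠀
⠀⠀⠀⠀⠀⠀⠀⠀⠀⠀
⠀⠀⠀⠀⠀⠀⠀⠀⠀⠀
⠀⠀⠀⠒⠒⠒⠂⠒⠀⠀
⠀⠀⠀⠒⠒⠴⠒⠒⠀⠀
⠀⠀⠀⠒⣿⣾⣿⠂⠀⠀
⠀⠀⠀⣿⣿⠒⠒⣿⠀⠀
⠀⠀⠀⠒⠒⠒⣿⠒⠀⠀
⠀⠀⠀⠒⣿⣿⠒⠒⠀⠀
⠀⠀⠀⠴⠒⠂⣿⠴⠀⠀

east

⠀⠀⠀⠀⠀⠀⠀⠀⠀⠀
⠀⠀⠀⠀⠀⠀⠀⠀⠀⠀
⠀⠀⠀⠀⠀⠀⠀⠀⠀⠀
⠀⠀⠒⠒⠒⠂⠒⣿⠀⠀
⠀⠀⠒⠒⠴⠒⠒⠒⠀⠀
⠀⠀⠒⣿⠒⣾⠂⠒⠀⠀
⠀⠀⣿⣿⠒⠒⣿⣿⠀⠀
⠀⠀⠒⠒⠒⣿⠒⠒⠀⠀
⠀⠀⠒⣿⣿⠒⠒⠀⠀⠀
⠀⠀⠴⠒⠂⣿⠴⠀⠀⠀

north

⠀⠀⠀⠀⠀⠀⠀⠀⠀⠀
⠀⠀⠀⠀⠀⠀⠀⠀⠀⠀
⠀⠀⠀⠀⠀⠀⠀⠀⠀⠀
⠀⠀⠀⣿⠒⠒⠂⠒⠀⠀
⠀⠀⠒⠒⠒⠂⠒⣿⠀⠀
⠀⠀⠒⠒⠴⣾⠒⠒⠀⠀
⠀⠀⠒⣿⠒⣿⠂⠒⠀⠀
⠀⠀⣿⣿⠒⠒⣿⣿⠀⠀
⠀⠀⠒⠒⠒⣿⠒⠒⠀⠀
⠀⠀⠒⣿⣿⠒⠒⠀⠀⠀

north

⠀⠀⠀⠀⠀⠀⠀⠀⠀⠀
⠀⠀⠀⠀⠀⠀⠀⠀⠀⠀
⠀⠀⠀⠀⠀⠀⠀⠀⠀⠀
⠀⠀⠀⠂⠂⠂⠂⣿⠀⠀
⠀⠀⠀⣿⠒⠒⠂⠒⠀⠀
⠀⠀⠒⠒⠒⣾⠒⣿⠀⠀
⠀⠀⠒⠒⠴⠒⠒⠒⠀⠀
⠀⠀⠒⣿⠒⣿⠂⠒⠀⠀
⠀⠀⣿⣿⠒⠒⣿⣿⠀⠀
⠀⠀⠒⠒⠒⣿⠒⠒⠀⠀

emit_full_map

⠀⠂⠂⠂⠂⣿
⠀⣿⠒⠒⠂⠒
⠒⠒⠒⣾⠒⣿
⠒⠒⠴⠒⠒⠒
⠒⣿⠒⣿⠂⠒
⣿⣿⠒⠒⣿⣿
⠒⠒⠒⣿⠒⠒
⠒⣿⣿⠒⠒⠀
⠴⠒⠂⣿⠴⠀

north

⠀⠀⠀⠀⠀⠀⠀⠀⠀⠀
⠀⠀⠀⠀⠀⠀⠀⠀⠀⠀
⠀⠀⠀⠀⠀⠀⠀⠀⠀⠀
⠀⠀⠀⠒⠒⠒⠒⠂⠀⠀
⠀⠀⠀⠂⠂⠂⠂⣿⠀⠀
⠀⠀⠀⣿⠒⣾⠂⠒⠀⠀
⠀⠀⠒⠒⠒⠂⠒⣿⠀⠀
⠀⠀⠒⠒⠴⠒⠒⠒⠀⠀
⠀⠀⠒⣿⠒⣿⠂⠒⠀⠀
⠀⠀⣿⣿⠒⠒⣿⣿⠀⠀

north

⠀⠀⠀⠀⠀⠀⠀⠀⠀⠀
⠀⠀⠀⠀⠀⠀⠀⠀⠀⠀
⠀⠀⠀⠀⠀⠀⠀⠀⠀⠀
⠀⠀⠀⠒⣿⠒⠒⠿⠀⠀
⠀⠀⠀⠒⠒⠒⠒⠂⠀⠀
⠀⠀⠀⠂⠂⣾⠂⣿⠀⠀
⠀⠀⠀⣿⠒⠒⠂⠒⠀⠀
⠀⠀⠒⠒⠒⠂⠒⣿⠀⠀
⠀⠀⠒⠒⠴⠒⠒⠒⠀⠀
⠀⠀⠒⣿⠒⣿⠂⠒⠀⠀

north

⠀⠀⠀⠀⠀⠀⠀⠀⠀⠀
⠀⠀⠀⠀⠀⠀⠀⠀⠀⠀
⠀⠀⠀⠀⠀⠀⠀⠀⠀⠀
⠀⠀⠀⠴⠒⠒⠂⠒⠀⠀
⠀⠀⠀⠒⣿⠒⠒⠿⠀⠀
⠀⠀⠀⠒⠒⣾⠒⠂⠀⠀
⠀⠀⠀⠂⠂⠂⠂⣿⠀⠀
⠀⠀⠀⣿⠒⠒⠂⠒⠀⠀
⠀⠀⠒⠒⠒⠂⠒⣿⠀⠀
⠀⠀⠒⠒⠴⠒⠒⠒⠀⠀

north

⠀⠀⠀⠀⠀⠀⠀⠀⠀⠀
⠀⠀⠀⠀⠀⠀⠀⠀⠀⠀
⠀⠀⠀⠀⠀⠀⠀⠀⠀⠀
⠀⠀⠀⠂⠴⠒⠒⣿⠀⠀
⠀⠀⠀⠴⠒⠒⠂⠒⠀⠀
⠀⠀⠀⠒⣿⣾⠒⠿⠀⠀
⠀⠀⠀⠒⠒⠒⠒⠂⠀⠀
⠀⠀⠀⠂⠂⠂⠂⣿⠀⠀
⠀⠀⠀⣿⠒⠒⠂⠒⠀⠀
⠀⠀⠒⠒⠒⠂⠒⣿⠀⠀

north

⠀⠀⠀⠀⠀⠀⠀⠀⠀⠀
⠀⠀⠀⠀⠀⠀⠀⠀⠀⠀
⠀⠀⠀⠀⠀⠀⠀⠀⠀⠀
⠀⠀⠀⠒⠂⠒⠒⣿⠀⠀
⠀⠀⠀⠂⠴⠒⠒⣿⠀⠀
⠀⠀⠀⠴⠒⣾⠂⠒⠀⠀
⠀⠀⠀⠒⣿⠒⠒⠿⠀⠀
⠀⠀⠀⠒⠒⠒⠒⠂⠀⠀
⠀⠀⠀⠂⠂⠂⠂⣿⠀⠀
⠀⠀⠀⣿⠒⠒⠂⠒⠀⠀

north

⠀⠀⠀⠀⠀⠀⠀⠀⠀⠀
⠀⠀⠀⠀⠀⠀⠀⠀⠀⠀
⠀⠀⠀⠀⠀⠀⠀⠀⠀⠀
⠀⠀⠀⣿⠒⠂⠂⠒⠀⠀
⠀⠀⠀⠒⠂⠒⠒⣿⠀⠀
⠀⠀⠀⠂⠴⣾⠒⣿⠀⠀
⠀⠀⠀⠴⠒⠒⠂⠒⠀⠀
⠀⠀⠀⠒⣿⠒⠒⠿⠀⠀
⠀⠀⠀⠒⠒⠒⠒⠂⠀⠀
⠀⠀⠀⠂⠂⠂⠂⣿⠀⠀

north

⠀⠀⠀⠀⠀⠀⠀⠀⠀⠀
⠀⠀⠀⠀⠀⠀⠀⠀⠀⠀
⠀⠀⠀⠀⠀⠀⠀⠀⠀⠀
⠀⠀⠀⠿⠴⠴⠒⠒⠀⠀
⠀⠀⠀⣿⠒⠂⠂⠒⠀⠀
⠀⠀⠀⠒⠂⣾⠒⣿⠀⠀
⠀⠀⠀⠂⠴⠒⠒⣿⠀⠀
⠀⠀⠀⠴⠒⠒⠂⠒⠀⠀
⠀⠀⠀⠒⣿⠒⠒⠿⠀⠀
⠀⠀⠀⠒⠒⠒⠒⠂⠀⠀

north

⠀⠀⠀⠀⠀⠀⠀⠀⠀⠀
⠀⠀⠀⠀⠀⠀⠀⠀⠀⠀
⠀⠀⠀⠀⠀⠀⠀⠀⠀⠀
⠀⠀⠀⠒⠂⠒⠒⠂⠀⠀
⠀⠀⠀⠿⠴⠴⠒⠒⠀⠀
⠀⠀⠀⣿⠒⣾⠂⠒⠀⠀
⠀⠀⠀⠒⠂⠒⠒⣿⠀⠀
⠀⠀⠀⠂⠴⠒⠒⣿⠀⠀
⠀⠀⠀⠴⠒⠒⠂⠒⠀⠀
⠀⠀⠀⠒⣿⠒⠒⠿⠀⠀

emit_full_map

⠀⠒⠂⠒⠒⠂
⠀⠿⠴⠴⠒⠒
⠀⣿⠒⣾⠂⠒
⠀⠒⠂⠒⠒⣿
⠀⠂⠴⠒⠒⣿
⠀⠴⠒⠒⠂⠒
⠀⠒⣿⠒⠒⠿
⠀⠒⠒⠒⠒⠂
⠀⠂⠂⠂⠂⣿
⠀⣿⠒⠒⠂⠒
⠒⠒⠒⠂⠒⣿
⠒⠒⠴⠒⠒⠒
⠒⣿⠒⣿⠂⠒
⣿⣿⠒⠒⣿⣿
⠒⠒⠒⣿⠒⠒
⠒⣿⣿⠒⠒⠀
⠴⠒⠂⣿⠴⠀

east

⠀⠀⠀⠀⠀⠀⠀⠀⠀⠀
⠀⠀⠀⠀⠀⠀⠀⠀⠀⠀
⠀⠀⠀⠀⠀⠀⠀⠀⠀⠀
⠀⠀⠒⠂⠒⠒⠂⠂⠀⠀
⠀⠀⠿⠴⠴⠒⠒⠒⠀⠀
⠀⠀⣿⠒⠂⣾⠒⠒⠀⠀
⠀⠀⠒⠂⠒⠒⣿⠂⠀⠀
⠀⠀⠂⠴⠒⠒⣿⠂⠀⠀
⠀⠀⠴⠒⠒⠂⠒⠀⠀⠀
⠀⠀⠒⣿⠒⠒⠿⠀⠀⠀

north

⠿⠿⠿⠿⠿⠿⠿⠿⠿⠿
⠀⠀⠀⠀⠀⠀⠀⠀⠀⠀
⠀⠀⠀⠀⠀⠀⠀⠀⠀⠀
⠀⠀⠀⠒⠒⠂⠂⠴⠀⠀
⠀⠀⠒⠂⠒⠒⠂⠂⠀⠀
⠀⠀⠿⠴⠴⣾⠒⠒⠀⠀
⠀⠀⣿⠒⠂⠂⠒⠒⠀⠀
⠀⠀⠒⠂⠒⠒⣿⠂⠀⠀
⠀⠀⠂⠴⠒⠒⣿⠂⠀⠀
⠀⠀⠴⠒⠒⠂⠒⠀⠀⠀

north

⠿⠿⠿⠿⠿⠿⠿⠿⠿⠿
⠿⠿⠿⠿⠿⠿⠿⠿⠿⠿
⠀⠀⠀⠀⠀⠀⠀⠀⠀⠀
⠀⠀⠀⠒⠒⠂⠒⠒⠀⠀
⠀⠀⠀⠒⠒⠂⠂⠴⠀⠀
⠀⠀⠒⠂⠒⣾⠂⠂⠀⠀
⠀⠀⠿⠴⠴⠒⠒⠒⠀⠀
⠀⠀⣿⠒⠂⠂⠒⠒⠀⠀
⠀⠀⠒⠂⠒⠒⣿⠂⠀⠀
⠀⠀⠂⠴⠒⠒⣿⠂⠀⠀

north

⠿⠿⠿⠿⠿⠿⠿⠿⠿⠿
⠿⠿⠿⠿⠿⠿⠿⠿⠿⠿
⠿⠿⠿⠿⠿⠿⠿⠿⠿⠿
⠀⠀⠀⠒⠒⠒⠿⠒⠀⠀
⠀⠀⠀⠒⠒⠂⠒⠒⠀⠀
⠀⠀⠀⠒⠒⣾⠂⠴⠀⠀
⠀⠀⠒⠂⠒⠒⠂⠂⠀⠀
⠀⠀⠿⠴⠴⠒⠒⠒⠀⠀
⠀⠀⣿⠒⠂⠂⠒⠒⠀⠀
⠀⠀⠒⠂⠒⠒⣿⠂⠀⠀

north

⠿⠿⠿⠿⠿⠿⠿⠿⠿⠿
⠿⠿⠿⠿⠿⠿⠿⠿⠿⠿
⠿⠿⠿⠿⠿⠿⠿⠿⠿⠿
⠿⠿⠿⠿⠿⠿⠿⠿⠿⠿
⠀⠀⠀⠒⠒⠒⠿⠒⠀⠀
⠀⠀⠀⠒⠒⣾⠒⠒⠀⠀
⠀⠀⠀⠒⠒⠂⠂⠴⠀⠀
⠀⠀⠒⠂⠒⠒⠂⠂⠀⠀
⠀⠀⠿⠴⠴⠒⠒⠒⠀⠀
⠀⠀⣿⠒⠂⠂⠒⠒⠀⠀

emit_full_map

⠀⠀⠒⠒⠒⠿⠒
⠀⠀⠒⠒⣾⠒⠒
⠀⠀⠒⠒⠂⠂⠴
⠀⠒⠂⠒⠒⠂⠂
⠀⠿⠴⠴⠒⠒⠒
⠀⣿⠒⠂⠂⠒⠒
⠀⠒⠂⠒⠒⣿⠂
⠀⠂⠴⠒⠒⣿⠂
⠀⠴⠒⠒⠂⠒⠀
⠀⠒⣿⠒⠒⠿⠀
⠀⠒⠒⠒⠒⠂⠀
⠀⠂⠂⠂⠂⣿⠀
⠀⣿⠒⠒⠂⠒⠀
⠒⠒⠒⠂⠒⣿⠀
⠒⠒⠴⠒⠒⠒⠀
⠒⣿⠒⣿⠂⠒⠀
⣿⣿⠒⠒⣿⣿⠀
⠒⠒⠒⣿⠒⠒⠀
⠒⣿⣿⠒⠒⠀⠀
⠴⠒⠂⣿⠴⠀⠀

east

⠿⠿⠿⠿⠿⠿⠿⠿⠿⠿
⠿⠿⠿⠿⠿⠿⠿⠿⠿⠿
⠿⠿⠿⠿⠿⠿⠿⠿⠿⠿
⠿⠿⠿⠿⠿⠿⠿⠿⠿⠿
⠀⠀⠒⠒⠒⠿⠒⠒⠀⠿
⠀⠀⠒⠒⠂⣾⠒⠒⠀⠿
⠀⠀⠒⠒⠂⠂⠴⠒⠀⠿
⠀⠒⠂⠒⠒⠂⠂⠴⠀⠿
⠀⠿⠴⠴⠒⠒⠒⠀⠀⠿
⠀⣿⠒⠂⠂⠒⠒⠀⠀⠿

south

⠿⠿⠿⠿⠿⠿⠿⠿⠿⠿
⠿⠿⠿⠿⠿⠿⠿⠿⠿⠿
⠿⠿⠿⠿⠿⠿⠿⠿⠿⠿
⠀⠀⠒⠒⠒⠿⠒⠒⠀⠿
⠀⠀⠒⠒⠂⠒⠒⠒⠀⠿
⠀⠀⠒⠒⠂⣾⠴⠒⠀⠿
⠀⠒⠂⠒⠒⠂⠂⠴⠀⠿
⠀⠿⠴⠴⠒⠒⠒⠴⠀⠿
⠀⣿⠒⠂⠂⠒⠒⠀⠀⠿
⠀⠒⠂⠒⠒⣿⠂⠀⠀⠿

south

⠿⠿⠿⠿⠿⠿⠿⠿⠿⠿
⠿⠿⠿⠿⠿⠿⠿⠿⠿⠿
⠀⠀⠒⠒⠒⠿⠒⠒⠀⠿
⠀⠀⠒⠒⠂⠒⠒⠒⠀⠿
⠀⠀⠒⠒⠂⠂⠴⠒⠀⠿
⠀⠒⠂⠒⠒⣾⠂⠴⠀⠿
⠀⠿⠴⠴⠒⠒⠒⠴⠀⠿
⠀⣿⠒⠂⠂⠒⠒⠴⠀⠿
⠀⠒⠂⠒⠒⣿⠂⠀⠀⠿
⠀⠂⠴⠒⠒⣿⠂⠀⠀⠿

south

⠿⠿⠿⠿⠿⠿⠿⠿⠿⠿
⠀⠀⠒⠒⠒⠿⠒⠒⠀⠿
⠀⠀⠒⠒⠂⠒⠒⠒⠀⠿
⠀⠀⠒⠒⠂⠂⠴⠒⠀⠿
⠀⠒⠂⠒⠒⠂⠂⠴⠀⠿
⠀⠿⠴⠴⠒⣾⠒⠴⠀⠿
⠀⣿⠒⠂⠂⠒⠒⠴⠀⠿
⠀⠒⠂⠒⠒⣿⠂⠂⠀⠿
⠀⠂⠴⠒⠒⣿⠂⠀⠀⠿
⠀⠴⠒⠒⠂⠒⠀⠀⠀⠿

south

⠀⠀⠒⠒⠒⠿⠒⠒⠀⠿
⠀⠀⠒⠒⠂⠒⠒⠒⠀⠿
⠀⠀⠒⠒⠂⠂⠴⠒⠀⠿
⠀⠒⠂⠒⠒⠂⠂⠴⠀⠿
⠀⠿⠴⠴⠒⠒⠒⠴⠀⠿
⠀⣿⠒⠂⠂⣾⠒⠴⠀⠿
⠀⠒⠂⠒⠒⣿⠂⠂⠀⠿
⠀⠂⠴⠒⠒⣿⠂⠂⠀⠿
⠀⠴⠒⠒⠂⠒⠀⠀⠀⠿
⠀⠒⣿⠒⠒⠿⠀⠀⠀⠿

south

⠀⠀⠒⠒⠂⠒⠒⠒⠀⠿
⠀⠀⠒⠒⠂⠂⠴⠒⠀⠿
⠀⠒⠂⠒⠒⠂⠂⠴⠀⠿
⠀⠿⠴⠴⠒⠒⠒⠴⠀⠿
⠀⣿⠒⠂⠂⠒⠒⠴⠀⠿
⠀⠒⠂⠒⠒⣾⠂⠂⠀⠿
⠀⠂⠴⠒⠒⣿⠂⠂⠀⠿
⠀⠴⠒⠒⠂⠒⣿⠒⠀⠿
⠀⠒⣿⠒⠒⠿⠀⠀⠀⠿
⠀⠒⠒⠒⠒⠂⠀⠀⠀⠿

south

⠀⠀⠒⠒⠂⠂⠴⠒⠀⠿
⠀⠒⠂⠒⠒⠂⠂⠴⠀⠿
⠀⠿⠴⠴⠒⠒⠒⠴⠀⠿
⠀⣿⠒⠂⠂⠒⠒⠴⠀⠿
⠀⠒⠂⠒⠒⣿⠂⠂⠀⠿
⠀⠂⠴⠒⠒⣾⠂⠂⠀⠿
⠀⠴⠒⠒⠂⠒⣿⠒⠀⠿
⠀⠒⣿⠒⠒⠿⠴⠴⠀⠿
⠀⠒⠒⠒⠒⠂⠀⠀⠀⠿
⠀⠂⠂⠂⠂⣿⠀⠀⠀⠿

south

⠀⠒⠂⠒⠒⠂⠂⠴⠀⠿
⠀⠿⠴⠴⠒⠒⠒⠴⠀⠿
⠀⣿⠒⠂⠂⠒⠒⠴⠀⠿
⠀⠒⠂⠒⠒⣿⠂⠂⠀⠿
⠀⠂⠴⠒⠒⣿⠂⠂⠀⠿
⠀⠴⠒⠒⠂⣾⣿⠒⠀⠿
⠀⠒⣿⠒⠒⠿⠴⠴⠀⠿
⠀⠒⠒⠒⠒⠂⠒⣿⠀⠿
⠀⠂⠂⠂⠂⣿⠀⠀⠀⠿
⠀⣿⠒⠒⠂⠒⠀⠀⠀⠿

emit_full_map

⠀⠀⠒⠒⠒⠿⠒⠒
⠀⠀⠒⠒⠂⠒⠒⠒
⠀⠀⠒⠒⠂⠂⠴⠒
⠀⠒⠂⠒⠒⠂⠂⠴
⠀⠿⠴⠴⠒⠒⠒⠴
⠀⣿⠒⠂⠂⠒⠒⠴
⠀⠒⠂⠒⠒⣿⠂⠂
⠀⠂⠴⠒⠒⣿⠂⠂
⠀⠴⠒⠒⠂⣾⣿⠒
⠀⠒⣿⠒⠒⠿⠴⠴
⠀⠒⠒⠒⠒⠂⠒⣿
⠀⠂⠂⠂⠂⣿⠀⠀
⠀⣿⠒⠒⠂⠒⠀⠀
⠒⠒⠒⠂⠒⣿⠀⠀
⠒⠒⠴⠒⠒⠒⠀⠀
⠒⣿⠒⣿⠂⠒⠀⠀
⣿⣿⠒⠒⣿⣿⠀⠀
⠒⠒⠒⣿⠒⠒⠀⠀
⠒⣿⣿⠒⠒⠀⠀⠀
⠴⠒⠂⣿⠴⠀⠀⠀

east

⠒⠂⠒⠒⠂⠂⠴⠀⠿⠿
⠿⠴⠴⠒⠒⠒⠴⠀⠿⠿
⣿⠒⠂⠂⠒⠒⠴⠀⠿⠿
⠒⠂⠒⠒⣿⠂⠂⣿⠿⠿
⠂⠴⠒⠒⣿⠂⠂⠂⠿⠿
⠴⠒⠒⠂⠒⣾⠒⠂⠿⠿
⠒⣿⠒⠒⠿⠴⠴⠂⠿⠿
⠒⠒⠒⠒⠂⠒⣿⣿⠿⠿
⠂⠂⠂⠂⣿⠀⠀⠀⠿⠿
⣿⠒⠒⠂⠒⠀⠀⠀⠿⠿

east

⠂⠒⠒⠂⠂⠴⠀⠿⠿⠿
⠴⠴⠒⠒⠒⠴⠀⠿⠿⠿
⠒⠂⠂⠒⠒⠴⠀⠿⠿⠿
⠂⠒⠒⣿⠂⠂⣿⠿⠿⠿
⠴⠒⠒⣿⠂⠂⠂⠿⠿⠿
⠒⠒⠂⠒⣿⣾⠂⠿⠿⠿
⣿⠒⠒⠿⠴⠴⠂⠿⠿⠿
⠒⠒⠒⠂⠒⣿⣿⠿⠿⠿
⠂⠂⠂⣿⠀⠀⠀⠿⠿⠿
⠒⠒⠂⠒⠀⠀⠀⠿⠿⠿

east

⠒⠒⠂⠂⠴⠀⠿⠿⠿⠿
⠴⠒⠒⠒⠴⠀⠿⠿⠿⠿
⠂⠂⠒⠒⠴⠀⠿⠿⠿⠿
⠒⠒⣿⠂⠂⣿⠿⠿⠿⠿
⠒⠒⣿⠂⠂⠂⠿⠿⠿⠿
⠒⠂⠒⣿⠒⣾⠿⠿⠿⠿
⠒⠒⠿⠴⠴⠂⠿⠿⠿⠿
⠒⠒⠂⠒⣿⣿⠿⠿⠿⠿
⠂⠂⣿⠀⠀⠀⠿⠿⠿⠿
⠒⠂⠒⠀⠀⠀⠿⠿⠿⠿

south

⠴⠒⠒⠒⠴⠀⠿⠿⠿⠿
⠂⠂⠒⠒⠴⠀⠿⠿⠿⠿
⠒⠒⣿⠂⠂⣿⠿⠿⠿⠿
⠒⠒⣿⠂⠂⠂⠿⠿⠿⠿
⠒⠂⠒⣿⠒⠂⠿⠿⠿⠿
⠒⠒⠿⠴⠴⣾⠿⠿⠿⠿
⠒⠒⠂⠒⣿⣿⠿⠿⠿⠿
⠂⠂⣿⠒⠒⠒⠿⠿⠿⠿
⠒⠂⠒⠀⠀⠀⠿⠿⠿⠿
⠂⠒⣿⠀⠀⠀⠿⠿⠿⠿

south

⠂⠂⠒⠒⠴⠀⠿⠿⠿⠿
⠒⠒⣿⠂⠂⣿⠿⠿⠿⠿
⠒⠒⣿⠂⠂⠂⠿⠿⠿⠿
⠒⠂⠒⣿⠒⠂⠿⠿⠿⠿
⠒⠒⠿⠴⠴⠂⠿⠿⠿⠿
⠒⠒⠂⠒⣿⣾⠿⠿⠿⠿
⠂⠂⣿⠒⠒⠒⠿⠿⠿⠿
⠒⠂⠒⠿⠿⠂⠿⠿⠿⠿
⠂⠒⣿⠀⠀⠀⠿⠿⠿⠿
⠒⠒⠒⠀⠀⠀⠿⠿⠿⠿

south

⠒⠒⣿⠂⠂⣿⠿⠿⠿⠿
⠒⠒⣿⠂⠂⠂⠿⠿⠿⠿
⠒⠂⠒⣿⠒⠂⠿⠿⠿⠿
⠒⠒⠿⠴⠴⠂⠿⠿⠿⠿
⠒⠒⠂⠒⣿⣿⠿⠿⠿⠿
⠂⠂⣿⠒⠒⣾⠿⠿⠿⠿
⠒⠂⠒⠿⠿⠂⠿⠿⠿⠿
⠂⠒⣿⠒⠒⠂⠿⠿⠿⠿
⠒⠒⠒⠀⠀⠀⠿⠿⠿⠿
⣿⠂⠒⠀⠀⠀⠿⠿⠿⠿

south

⠒⠒⣿⠂⠂⠂⠿⠿⠿⠿
⠒⠂⠒⣿⠒⠂⠿⠿⠿⠿
⠒⠒⠿⠴⠴⠂⠿⠿⠿⠿
⠒⠒⠂⠒⣿⣿⠿⠿⠿⠿
⠂⠂⣿⠒⠒⠒⠿⠿⠿⠿
⠒⠂⠒⠿⠿⣾⠿⠿⠿⠿
⠂⠒⣿⠒⠒⠂⠿⠿⠿⠿
⠒⠒⠒⠒⠂⣿⠿⠿⠿⠿
⣿⠂⠒⠀⠀⠀⠿⠿⠿⠿
⠒⣿⣿⠀⠀⠀⠿⠿⠿⠿

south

⠒⠂⠒⣿⠒⠂⠿⠿⠿⠿
⠒⠒⠿⠴⠴⠂⠿⠿⠿⠿
⠒⠒⠂⠒⣿⣿⠿⠿⠿⠿
⠂⠂⣿⠒⠒⠒⠿⠿⠿⠿
⠒⠂⠒⠿⠿⠂⠿⠿⠿⠿
⠂⠒⣿⠒⠒⣾⠿⠿⠿⠿
⠒⠒⠒⠒⠂⣿⠿⠿⠿⠿
⣿⠂⠒⠒⠂⠒⠿⠿⠿⠿
⠒⣿⣿⠀⠀⠀⠿⠿⠿⠿
⣿⠒⠒⠀⠀⠀⠿⠿⠿⠿

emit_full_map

⠀⠀⠒⠒⠒⠿⠒⠒⠀
⠀⠀⠒⠒⠂⠒⠒⠒⠀
⠀⠀⠒⠒⠂⠂⠴⠒⠀
⠀⠒⠂⠒⠒⠂⠂⠴⠀
⠀⠿⠴⠴⠒⠒⠒⠴⠀
⠀⣿⠒⠂⠂⠒⠒⠴⠀
⠀⠒⠂⠒⠒⣿⠂⠂⣿
⠀⠂⠴⠒⠒⣿⠂⠂⠂
⠀⠴⠒⠒⠂⠒⣿⠒⠂
⠀⠒⣿⠒⠒⠿⠴⠴⠂
⠀⠒⠒⠒⠒⠂⠒⣿⣿
⠀⠂⠂⠂⠂⣿⠒⠒⠒
⠀⣿⠒⠒⠂⠒⠿⠿⠂
⠒⠒⠒⠂⠒⣿⠒⠒⣾
⠒⠒⠴⠒⠒⠒⠒⠂⣿
⠒⣿⠒⣿⠂⠒⠒⠂⠒
⣿⣿⠒⠒⣿⣿⠀⠀⠀
⠒⠒⠒⣿⠒⠒⠀⠀⠀
⠒⣿⣿⠒⠒⠀⠀⠀⠀
⠴⠒⠂⣿⠴⠀⠀⠀⠀

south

⠒⠒⠿⠴⠴⠂⠿⠿⠿⠿
⠒⠒⠂⠒⣿⣿⠿⠿⠿⠿
⠂⠂⣿⠒⠒⠒⠿⠿⠿⠿
⠒⠂⠒⠿⠿⠂⠿⠿⠿⠿
⠂⠒⣿⠒⠒⠂⠿⠿⠿⠿
⠒⠒⠒⠒⠂⣾⠿⠿⠿⠿
⣿⠂⠒⠒⠂⠒⠿⠿⠿⠿
⠒⣿⣿⠿⠒⠒⠿⠿⠿⠿
⣿⠒⠒⠀⠀⠀⠿⠿⠿⠿
⠒⠒⠀⠀⠀⠀⠿⠿⠿⠿

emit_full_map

⠀⠀⠒⠒⠒⠿⠒⠒⠀
⠀⠀⠒⠒⠂⠒⠒⠒⠀
⠀⠀⠒⠒⠂⠂⠴⠒⠀
⠀⠒⠂⠒⠒⠂⠂⠴⠀
⠀⠿⠴⠴⠒⠒⠒⠴⠀
⠀⣿⠒⠂⠂⠒⠒⠴⠀
⠀⠒⠂⠒⠒⣿⠂⠂⣿
⠀⠂⠴⠒⠒⣿⠂⠂⠂
⠀⠴⠒⠒⠂⠒⣿⠒⠂
⠀⠒⣿⠒⠒⠿⠴⠴⠂
⠀⠒⠒⠒⠒⠂⠒⣿⣿
⠀⠂⠂⠂⠂⣿⠒⠒⠒
⠀⣿⠒⠒⠂⠒⠿⠿⠂
⠒⠒⠒⠂⠒⣿⠒⠒⠂
⠒⠒⠴⠒⠒⠒⠒⠂⣾
⠒⣿⠒⣿⠂⠒⠒⠂⠒
⣿⣿⠒⠒⣿⣿⠿⠒⠒
⠒⠒⠒⣿⠒⠒⠀⠀⠀
⠒⣿⣿⠒⠒⠀⠀⠀⠀
⠴⠒⠂⣿⠴⠀⠀⠀⠀


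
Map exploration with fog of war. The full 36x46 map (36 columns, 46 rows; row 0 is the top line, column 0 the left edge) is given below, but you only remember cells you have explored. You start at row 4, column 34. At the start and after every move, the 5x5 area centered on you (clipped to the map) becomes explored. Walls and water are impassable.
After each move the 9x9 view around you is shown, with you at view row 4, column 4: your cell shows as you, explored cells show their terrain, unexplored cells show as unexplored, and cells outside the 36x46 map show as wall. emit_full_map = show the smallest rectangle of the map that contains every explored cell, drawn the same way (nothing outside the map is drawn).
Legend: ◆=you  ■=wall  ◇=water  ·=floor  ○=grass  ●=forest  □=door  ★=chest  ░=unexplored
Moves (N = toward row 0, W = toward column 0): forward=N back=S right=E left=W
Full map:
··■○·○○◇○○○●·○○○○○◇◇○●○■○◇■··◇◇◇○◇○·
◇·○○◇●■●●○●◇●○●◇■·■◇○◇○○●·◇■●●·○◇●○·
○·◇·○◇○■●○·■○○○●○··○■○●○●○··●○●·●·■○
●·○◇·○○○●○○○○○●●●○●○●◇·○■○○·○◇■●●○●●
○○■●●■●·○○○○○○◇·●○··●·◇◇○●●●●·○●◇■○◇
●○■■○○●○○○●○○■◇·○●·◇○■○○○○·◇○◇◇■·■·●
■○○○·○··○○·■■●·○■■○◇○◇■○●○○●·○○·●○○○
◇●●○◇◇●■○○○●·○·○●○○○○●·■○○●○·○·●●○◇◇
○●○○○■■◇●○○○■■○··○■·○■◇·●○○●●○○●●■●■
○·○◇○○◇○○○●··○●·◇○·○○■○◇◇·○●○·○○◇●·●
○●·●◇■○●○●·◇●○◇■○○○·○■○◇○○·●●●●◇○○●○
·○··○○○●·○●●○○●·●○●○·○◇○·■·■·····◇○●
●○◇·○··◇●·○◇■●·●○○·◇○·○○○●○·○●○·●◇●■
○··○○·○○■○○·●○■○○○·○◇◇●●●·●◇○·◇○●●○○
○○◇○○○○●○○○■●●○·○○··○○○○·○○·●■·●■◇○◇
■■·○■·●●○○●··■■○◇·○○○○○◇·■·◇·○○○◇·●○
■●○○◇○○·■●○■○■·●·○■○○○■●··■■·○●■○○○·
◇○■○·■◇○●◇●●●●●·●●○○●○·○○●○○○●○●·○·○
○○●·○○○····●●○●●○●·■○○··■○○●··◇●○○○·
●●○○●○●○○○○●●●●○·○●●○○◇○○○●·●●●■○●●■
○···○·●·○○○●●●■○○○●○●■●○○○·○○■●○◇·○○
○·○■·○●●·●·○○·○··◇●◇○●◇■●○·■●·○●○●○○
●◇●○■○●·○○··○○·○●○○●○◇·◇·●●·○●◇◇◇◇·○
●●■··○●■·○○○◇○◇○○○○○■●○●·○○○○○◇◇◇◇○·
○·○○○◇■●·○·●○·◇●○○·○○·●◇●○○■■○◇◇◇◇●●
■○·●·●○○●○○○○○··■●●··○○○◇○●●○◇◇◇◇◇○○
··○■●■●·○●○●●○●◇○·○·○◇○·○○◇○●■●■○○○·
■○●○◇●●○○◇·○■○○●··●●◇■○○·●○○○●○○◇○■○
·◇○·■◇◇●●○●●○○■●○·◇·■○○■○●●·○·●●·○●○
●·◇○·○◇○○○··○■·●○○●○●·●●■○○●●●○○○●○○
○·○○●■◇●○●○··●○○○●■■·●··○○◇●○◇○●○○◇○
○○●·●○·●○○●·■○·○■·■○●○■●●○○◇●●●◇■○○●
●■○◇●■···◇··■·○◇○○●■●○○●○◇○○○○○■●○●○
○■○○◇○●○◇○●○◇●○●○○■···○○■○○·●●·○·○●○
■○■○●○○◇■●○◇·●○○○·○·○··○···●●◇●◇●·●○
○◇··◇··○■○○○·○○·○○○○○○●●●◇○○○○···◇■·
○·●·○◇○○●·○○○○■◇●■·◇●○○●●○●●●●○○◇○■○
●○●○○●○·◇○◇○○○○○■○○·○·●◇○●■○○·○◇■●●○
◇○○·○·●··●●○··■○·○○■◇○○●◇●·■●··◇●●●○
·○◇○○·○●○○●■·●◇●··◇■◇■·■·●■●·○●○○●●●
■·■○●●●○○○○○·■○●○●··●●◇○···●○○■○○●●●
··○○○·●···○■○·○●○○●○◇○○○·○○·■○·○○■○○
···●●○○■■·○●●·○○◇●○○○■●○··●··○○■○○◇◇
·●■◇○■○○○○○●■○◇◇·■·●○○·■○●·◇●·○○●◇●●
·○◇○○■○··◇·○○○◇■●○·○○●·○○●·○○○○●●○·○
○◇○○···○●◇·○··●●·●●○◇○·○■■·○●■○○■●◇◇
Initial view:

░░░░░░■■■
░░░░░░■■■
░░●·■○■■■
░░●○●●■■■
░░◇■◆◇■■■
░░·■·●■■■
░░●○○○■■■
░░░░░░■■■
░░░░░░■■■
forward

■■■■■■■■■
░░░░░░■■■
░░◇●○·■■■
░░●·■○■■■
░░●○◆●■■■
░░◇■○◇■■■
░░·■·●■■■
░░●○○○■■■
░░░░░░■■■

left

■■■■■■■■■
░░░░░░░■■
░░○◇●○·■■
░░·●·■○■■
░░●●◆●●■■
░░●◇■○◇■■
░░■·■·●■■
░░░●○○○■■
░░░░░░░■■

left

■■■■■■■■■
░░░░░░░░■
░░·○◇●○·■
░░●·●·■○■
░░■●◆○●●■
░░○●◇■○◇■
░░◇■·■·●■
░░░░●○○○■
░░░░░░░░■

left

■■■■■■■■■
░░░░░░░░░
░░●·○◇●○·
░░○●·●·■○
░░◇■◆●○●●
░░·○●◇■○◇
░░◇◇■·■·●
░░░░░●○○○
░░░░░░░░░

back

░░░░░░░░░
░░●·○◇●○·
░░○●·●·■○
░░◇■●●○●●
░░·○◆◇■○◇
░░◇◇■·■·●
░░○○·●○○○
░░░░░░░░░
░░░░░░░░░

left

░░░░░░░░░
░░░●·○◇●○
░░●○●·●·■
░░○◇■●●○●
░░●·◆●◇■○
░░○◇◇■·■·
░░·○○·●○○
░░░░░░░░░
░░░░░░░░░

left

░░░░░░░░░
░░░░●·○◇●
░░·●○●·●·
░░·○◇■●●○
░░●●◆○●◇■
░░◇○◇◇■·■
░░●·○○·●○
░░░░░░░░░
░░░░░░░░░

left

░░░░░░░░░
░░░░░●·○◇
░░··●○●·●
░░○·○◇■●●
░░●●◆·○●◇
░░·◇○◇◇■·
░░○●·○○·●
░░░░░░░░░
░░░░░░░░░

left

░░░░░░░░░
░░░░░░●·○
░░○··●○●·
░░○○·○◇■●
░░●●◆●·○●
░░○·◇○◇◇■
░░○○●·○○·
░░░░░░░░░
░░░░░░░░░

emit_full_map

░░░░●·○◇●○·
○··●○●·●·■○
○○·○◇■●●○●●
●●◆●·○●◇■○◇
○·◇○◇◇■·■·●
○○●·○○·●○○○

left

░░░░░░░░░
░░░░░░░●·
░░●○··●○●
░░■○○·○◇■
░░○●◆●●·○
░░○○·◇○◇◇
░░●○○●·○○
░░░░░░░░░
░░░░░░░░░

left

░░░░░░░░░
░░░░░░░░●
░░○●○··●○
░░○■○○·○◇
░░◇○◆●●●·
░░○○○·◇○◇
░░○●○○●·○
░░░░░░░░░
░░░░░░░░░

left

░░░░░░░░░
░░░░░░░░░
░░●○●○··●
░░·○■○○·○
░░◇◇◆●●●●
░░○○○○·◇○
░░■○●○○●·
░░░░░░░░░
░░░░░░░░░

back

░░░░░░░░░
░░●○●○··●
░░·○■○○·○
░░◇◇○●●●●
░░○○◆○·◇○
░░■○●○○●·
░░·■○○●░░
░░░░░░░░░
░░░░░░░░░

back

░░●○●○··●
░░·○■○○·○
░░◇◇○●●●●
░░○○○○·◇○
░░■○◆○○●·
░░·■○○●░░
░░◇·●○○░░
░░░░░░░░░
░░░░░░░░░

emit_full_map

░░░░░░░●·○◇●○·
●○●○··●○●·●·■○
·○■○○·○◇■●●○●●
◇◇○●●●●·○●◇■○◇
○○○○·◇○◇◇■·■·●
■○◆○○●·○○·●○○○
·■○○●░░░░░░░░░
◇·●○○░░░░░░░░░

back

░░·○■○○·○
░░◇◇○●●●●
░░○○○○·◇○
░░■○●○○●·
░░·■◆○●░░
░░◇·●○○░░
░░○◇◇·○░░
░░░░░░░░░
░░░░░░░░░

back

░░◇◇○●●●●
░░○○○○·◇○
░░■○●○○●·
░░·■○○●░░
░░◇·◆○○░░
░░○◇◇·○░░
░░○◇○○·░░
░░░░░░░░░
░░░░░░░░░

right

░◇◇○●●●●·
░○○○○·◇○◇
░■○●○○●·○
░·■○○●○░░
░◇·●◆○●░░
░○◇◇·○●░░
░○◇○○·●░░
░░░░░░░░░
░░░░░░░░░

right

◇◇○●●●●·○
○○○○·◇○◇◇
■○●○○●·○○
·■○○●○·░░
◇·●○◆●●░░
○◇◇·○●○░░
○◇○○·●●░░
░░░░░░░░░
░░░░░░░░░

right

◇○●●●●·○●
○○○·◇○◇◇■
○●○○●·○○·
■○○●○·○░░
·●○○◆●○░░
◇◇·○●○·░░
◇○○·●●●░░
░░░░░░░░░
░░░░░░░░░

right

○●●●●·○●◇
○○·◇○◇◇■·
●○○●·○○·●
○○●○·○·░░
●○○●◆○○░░
◇·○●○·○░░
○○·●●●●░░
░░░░░░░░░
░░░░░░░░░

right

●●●●·○●◇■
○·◇○◇◇■·■
○○●·○○·●○
○●○·○·●░░
○○●●◆○●░░
·○●○·○○░░
○·●●●●◇░░
░░░░░░░░░
░░░░░░░░░

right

●●●·○●◇■○
·◇○◇◇■·■·
○●·○○·●○○
●○·○·●●░░
○●●○◆●●░░
○●○·○○◇░░
·●●●●◇○░░
░░░░░░░░░
░░░░░░░░░

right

●●·○●◇■○◇
◇○◇◇■·■·●
●·○○·●○○○
○·○·●●○░░
●●○○◆●■░░
●○·○○◇●░░
●●●●◇○○░░
░░░░░░░░░
░░░░░░░░░

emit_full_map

░░░░░░░●·○◇●○·
●○●○··●○●·●·■○
·○■○○·○◇■●●○●●
◇◇○●●●●·○●◇■○◇
○○○○·◇○◇◇■·■·●
■○●○○●·○○·●○○○
·■○○●○·○·●●○░░
◇·●○○●●○○◆●■░░
○◇◇·○●○·○○◇●░░
○◇○○·●●●●◇○○░░

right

●·○●◇■○◇■
○◇◇■·■·●■
·○○·●○○○■
·○·●●○◇░■
●○○●◆■●░■
○·○○◇●·░■
●●●◇○○●░■
░░░░░░░░■
░░░░░░░░■

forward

○◇■●●○●●■
●·○●◇■○◇■
○◇◇■·■·●■
·○○·●○○○■
·○·●◆○◇░■
●○○●●■●░■
○·○○◇●·░■
●●●◇○○●░■
░░░░░░░░■

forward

●○●·●·■○■
○◇■●●○●●■
●·○●◇■○◇■
○◇◇■·■·●■
·○○·◆○○○■
·○·●●○◇░■
●○○●●■●░■
○·○○◇●·░■
●●●◇○○●░■

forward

░●·○◇●○·■
●○●·●·■○■
○◇■●●○●●■
●·○●◇■○◇■
○◇◇■◆■·●■
·○○·●○○○■
·○·●●○◇░■
●○○●●■●░■
○·○○◇●·░■

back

●○●·●·■○■
○◇■●●○●●■
●·○●◇■○◇■
○◇◇■·■·●■
·○○·◆○○○■
·○·●●○◇░■
●○○●●■●░■
○·○○◇●·░■
●●●◇○○●░■

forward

░●·○◇●○·■
●○●·●·■○■
○◇■●●○●●■
●·○●◇■○◇■
○◇◇■◆■·●■
·○○·●○○○■
·○·●●○◇░■
●○○●●■●░■
○·○○◇●·░■


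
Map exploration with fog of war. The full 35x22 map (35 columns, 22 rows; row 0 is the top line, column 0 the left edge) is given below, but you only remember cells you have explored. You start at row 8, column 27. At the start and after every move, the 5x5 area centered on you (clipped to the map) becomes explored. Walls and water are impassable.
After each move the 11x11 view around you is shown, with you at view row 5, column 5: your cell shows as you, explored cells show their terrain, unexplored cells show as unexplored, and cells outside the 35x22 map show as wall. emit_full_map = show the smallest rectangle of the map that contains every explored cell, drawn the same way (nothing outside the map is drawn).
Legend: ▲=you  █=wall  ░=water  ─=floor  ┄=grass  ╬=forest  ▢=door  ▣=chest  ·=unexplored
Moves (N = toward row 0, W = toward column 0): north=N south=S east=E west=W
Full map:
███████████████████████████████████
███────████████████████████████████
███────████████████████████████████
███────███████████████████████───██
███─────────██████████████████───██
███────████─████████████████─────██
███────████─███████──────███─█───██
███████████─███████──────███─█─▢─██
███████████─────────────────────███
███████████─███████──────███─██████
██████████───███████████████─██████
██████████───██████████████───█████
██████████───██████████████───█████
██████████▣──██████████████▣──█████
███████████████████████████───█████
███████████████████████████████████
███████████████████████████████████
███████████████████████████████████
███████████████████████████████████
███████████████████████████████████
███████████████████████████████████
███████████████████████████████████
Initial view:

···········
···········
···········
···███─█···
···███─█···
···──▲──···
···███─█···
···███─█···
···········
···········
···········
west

···········
···········
···········
···─███─█··
···─███─█··
···──▲───··
···─███─█··
···████─█··
···········
···········
···········

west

···········
···········
···········
···──███─█·
···──███─█·
···──▲────·
···──███─█·
···█████─█·
···········
···········
···········

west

···········
···········
···········
···───███─█
···───███─█
···──▲─────
···───███─█
···██████─█
···········
···········
···········

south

···········
···········
···───███─█
···───███─█
···────────
···──▲███─█
···██████─█
···█████···
···········
···········
···········

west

···········
···········
····───███─
···────███─
···────────
···──▲─███─
···███████─
···██████··
···········
···········
···········

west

···········
···········
·····───███
···─────███
···────────
···──▲──███
···████████
···███████·
···········
···········
···········

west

···········
···········
······───██
···──────██
···────────
···──▲───██
···████████
···████████
···········
···········
···········

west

···········
···········
·······───█
···█──────█
···────────
···█─▲────█
···████████
···████████
···········
···········
···········

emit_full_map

····───███─█
█──────███─█
────────────
█─▲────███─█
██████████─█
█████████···

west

···········
···········
········───
···██──────
···────────
···██▲─────
···████████
···████████
···········
···········
···········

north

···········
···········
···········
···██──────
···██──────
···──▲─────
···██──────
···████████
···████████
···········
···········

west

···········
···········
···········
···███─────
···███─────
···──▲─────
···███─────
···████████
····███████
···········
···········

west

···········
···········
···········
···████────
···████────
···──▲─────
···████────
···████████
·····██████
···········
···········

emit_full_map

████──────███─█
████──────███─█
──▲────────────
████──────███─█
█████████████─█
··██████████···

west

···········
···········
···········
···█████───
···█████───
···──▲─────
···█████───
···████████
······█████
···········
···········

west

···········
···········
···········
···██████──
···██████──
···──▲─────
···██████──
···████████
·······████
···········
···········

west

···········
···········
···········
···███████─
···███████─
···──▲─────
···███████─
···─███████
········███
···········
···········

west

···········
···········
···········
···─███████
···─███████
···──▲─────
···─███████
···──██████
·········██
···········
···········

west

···········
···········
···········
···█─██████
···█─██████
···█─▲─────
···█─██████
···───█████
··········█
···········
···········

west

···········
···········
···········
···██─█████
···██─█████
···██▲─────
···██─█████
···█───████
···········
···········
···········

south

···········
···········
···██─█████
···██─█████
···██──────
···██▲█████
···█───████
···█───█···
···········
···········
···········

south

···········
···██─█████
···██─█████
···██──────
···██─█████
···█─▲─████
···█───█···
···█───█···
···········
···········
···········

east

···········
··██─██████
··██─██████
··██───────
··██─██████
··█──▲█████
··█───██··█
··█───██···
···········
···········
···········

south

··██─██████
··██─██████
··██───────
··██─██████
··█───█████
··█──▲██··█
··█───██···
···▣──██···
···········
···········
···········

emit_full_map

██─███████──────███─█
██─███████──────███─█
██───────────────────
██─███████──────███─█
█───███████████████─█
█──▲██··██████████···
█───██···············
·▣──██···············

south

··██─██████
··██───────
··██─██████
··█───█████
··█───██··█
··█──▲██···
···▣──██···
···█████···
···········
···········
···········

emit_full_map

██─███████──────███─█
██─███████──────███─█
██───────────────────
██─███████──────███─█
█───███████████████─█
█───██··██████████···
█──▲██···············
·▣──██···············
·█████···············
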